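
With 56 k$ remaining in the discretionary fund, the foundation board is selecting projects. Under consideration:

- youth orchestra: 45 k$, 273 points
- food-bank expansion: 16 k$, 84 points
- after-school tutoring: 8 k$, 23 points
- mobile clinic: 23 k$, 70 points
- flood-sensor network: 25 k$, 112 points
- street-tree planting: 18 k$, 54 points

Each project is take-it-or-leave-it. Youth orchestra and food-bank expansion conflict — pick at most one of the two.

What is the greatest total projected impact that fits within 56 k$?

296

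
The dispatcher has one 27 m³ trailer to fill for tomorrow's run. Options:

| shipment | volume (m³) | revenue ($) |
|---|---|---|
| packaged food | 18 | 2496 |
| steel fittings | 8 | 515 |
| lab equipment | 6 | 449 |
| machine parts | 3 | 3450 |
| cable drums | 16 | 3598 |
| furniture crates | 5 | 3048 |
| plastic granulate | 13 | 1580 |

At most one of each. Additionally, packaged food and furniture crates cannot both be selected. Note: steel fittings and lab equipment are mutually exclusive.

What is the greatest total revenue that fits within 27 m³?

10096

Ranking by ratio (revenue/m³): machine parts 1150.00, furniture crates 609.60, cable drums 224.88.
Machine parts + cable drums + furniture crates uses 24 of the 27 m³ and totals 10096.
That's the maximum — no feasible swap from here does better than 10096.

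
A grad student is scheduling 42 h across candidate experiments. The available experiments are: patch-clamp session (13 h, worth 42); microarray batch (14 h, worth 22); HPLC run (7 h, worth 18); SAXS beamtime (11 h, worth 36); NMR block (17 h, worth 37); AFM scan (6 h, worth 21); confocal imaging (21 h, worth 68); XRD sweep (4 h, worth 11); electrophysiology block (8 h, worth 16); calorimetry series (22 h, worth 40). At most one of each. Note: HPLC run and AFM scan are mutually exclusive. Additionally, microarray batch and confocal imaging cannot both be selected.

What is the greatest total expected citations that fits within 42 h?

Density check — AFM scan 3.50, SAXS beamtime 3.27, confocal imaging 3.24, patch-clamp session 3.23 are the best per h.
Taking SAXS beamtime + AFM scan + confocal imaging + XRD sweep: 42 h used, 136 in expected citations.
That's the maximum — no feasible swap from here does better than 136.

136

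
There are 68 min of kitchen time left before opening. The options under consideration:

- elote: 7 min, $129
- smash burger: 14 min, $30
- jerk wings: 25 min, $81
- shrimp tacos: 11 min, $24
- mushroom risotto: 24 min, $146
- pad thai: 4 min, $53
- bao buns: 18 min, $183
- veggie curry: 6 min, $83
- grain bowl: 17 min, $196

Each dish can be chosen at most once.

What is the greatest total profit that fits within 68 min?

674

Taking the top-ratio dishes first gives elote + shrimp tacos + pad thai + bao buns + veggie curry + grain bowl for 668 (63 min).
Dropping shrimp tacos frees 11 min; slotting in smash burger (14 min) lifts the total to 674 at 66 min.
Every other selection either busts 68 min or fails to beat 674.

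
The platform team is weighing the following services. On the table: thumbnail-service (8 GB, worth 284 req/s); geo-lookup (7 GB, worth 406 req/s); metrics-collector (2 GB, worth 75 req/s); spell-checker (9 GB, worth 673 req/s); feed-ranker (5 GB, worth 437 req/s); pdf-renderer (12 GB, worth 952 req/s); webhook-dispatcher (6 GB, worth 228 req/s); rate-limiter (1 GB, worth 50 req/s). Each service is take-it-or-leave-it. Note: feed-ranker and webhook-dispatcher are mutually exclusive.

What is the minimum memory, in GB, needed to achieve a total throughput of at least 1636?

Minimise GB subject to total throughput ≥ 1636.
Taking spell-checker + pdf-renderer + rate-limiter gives 1675 (≥ 1636) for 22 GB.
Below 22 GB the best achievable stays under 1636.

22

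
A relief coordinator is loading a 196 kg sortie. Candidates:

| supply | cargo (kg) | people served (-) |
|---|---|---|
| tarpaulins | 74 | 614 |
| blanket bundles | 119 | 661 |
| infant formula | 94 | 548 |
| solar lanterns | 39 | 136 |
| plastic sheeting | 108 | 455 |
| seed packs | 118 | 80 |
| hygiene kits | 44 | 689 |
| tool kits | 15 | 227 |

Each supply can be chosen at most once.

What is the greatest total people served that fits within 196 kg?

1666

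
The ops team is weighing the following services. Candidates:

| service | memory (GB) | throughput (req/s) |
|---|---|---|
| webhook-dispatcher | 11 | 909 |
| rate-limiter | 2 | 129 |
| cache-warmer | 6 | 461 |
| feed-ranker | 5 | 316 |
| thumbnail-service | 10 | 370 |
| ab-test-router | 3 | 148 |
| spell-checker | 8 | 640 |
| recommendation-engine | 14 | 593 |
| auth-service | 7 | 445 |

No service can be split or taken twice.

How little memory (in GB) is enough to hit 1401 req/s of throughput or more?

Look for the lowest-memory combination reaching 1401.
webhook-dispatcher + rate-limiter + cache-warmer: 1499 throughput at 19 GB.
Any bundle with less than 19 GB falls short of 1401.

19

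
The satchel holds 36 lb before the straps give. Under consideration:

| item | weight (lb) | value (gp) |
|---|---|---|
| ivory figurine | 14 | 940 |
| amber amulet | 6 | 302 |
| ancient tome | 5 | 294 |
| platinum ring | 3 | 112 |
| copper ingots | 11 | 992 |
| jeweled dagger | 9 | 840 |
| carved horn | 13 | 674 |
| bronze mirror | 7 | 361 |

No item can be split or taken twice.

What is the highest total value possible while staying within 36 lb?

2772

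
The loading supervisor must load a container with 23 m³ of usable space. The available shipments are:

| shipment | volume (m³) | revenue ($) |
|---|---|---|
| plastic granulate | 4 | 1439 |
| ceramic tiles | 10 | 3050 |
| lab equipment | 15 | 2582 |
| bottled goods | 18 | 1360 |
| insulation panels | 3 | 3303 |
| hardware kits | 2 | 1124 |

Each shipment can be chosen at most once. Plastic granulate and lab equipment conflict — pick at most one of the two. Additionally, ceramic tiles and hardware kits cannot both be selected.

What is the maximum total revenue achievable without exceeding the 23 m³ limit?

Best packing: plastic granulate + ceramic tiles + insulation panels — 17 m³, 7792 total.
That's the maximum — no feasible swap from here does better than 7792.

7792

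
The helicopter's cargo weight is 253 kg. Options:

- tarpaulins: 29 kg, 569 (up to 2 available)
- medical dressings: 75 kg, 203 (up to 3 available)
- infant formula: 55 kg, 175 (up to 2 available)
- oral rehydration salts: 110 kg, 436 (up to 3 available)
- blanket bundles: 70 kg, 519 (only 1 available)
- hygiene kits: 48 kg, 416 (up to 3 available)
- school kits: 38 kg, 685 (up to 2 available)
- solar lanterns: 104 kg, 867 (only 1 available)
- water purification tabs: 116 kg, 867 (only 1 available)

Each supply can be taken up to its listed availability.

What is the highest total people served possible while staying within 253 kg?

3443

Taking the top-ratio supplies first gives 2×tarpaulins + 2×hygiene kits + 2×school kits for 3340 (230 kg).
Replace hygiene kits with blanket bundles: the trade gains 103 net, giving 3443 at 252 kg.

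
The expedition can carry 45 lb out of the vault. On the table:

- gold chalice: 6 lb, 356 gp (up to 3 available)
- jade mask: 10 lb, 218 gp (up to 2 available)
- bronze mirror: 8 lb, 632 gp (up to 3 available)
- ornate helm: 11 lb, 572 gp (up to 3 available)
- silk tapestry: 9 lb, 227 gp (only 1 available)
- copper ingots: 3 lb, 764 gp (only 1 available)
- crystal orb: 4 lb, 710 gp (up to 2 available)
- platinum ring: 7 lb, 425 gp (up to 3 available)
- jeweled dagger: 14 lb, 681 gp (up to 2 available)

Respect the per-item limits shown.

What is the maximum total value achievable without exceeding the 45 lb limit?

4516

Greedy by ratio would take 3×bronze mirror + copper ingots + 2×crystal orb + platinum ring: 42 lb used, total 4505.
Replace bronze mirror and platinum ring with 3×gold chalice: the trade gains 11 net, giving 4516 at 45 lb.
Every other selection either busts 45 lb or exceeds an availability limit or fails to beat 4516.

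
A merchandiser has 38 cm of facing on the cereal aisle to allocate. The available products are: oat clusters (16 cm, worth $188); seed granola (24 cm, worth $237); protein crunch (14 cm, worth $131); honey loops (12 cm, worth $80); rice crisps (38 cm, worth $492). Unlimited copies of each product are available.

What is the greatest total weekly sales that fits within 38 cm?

492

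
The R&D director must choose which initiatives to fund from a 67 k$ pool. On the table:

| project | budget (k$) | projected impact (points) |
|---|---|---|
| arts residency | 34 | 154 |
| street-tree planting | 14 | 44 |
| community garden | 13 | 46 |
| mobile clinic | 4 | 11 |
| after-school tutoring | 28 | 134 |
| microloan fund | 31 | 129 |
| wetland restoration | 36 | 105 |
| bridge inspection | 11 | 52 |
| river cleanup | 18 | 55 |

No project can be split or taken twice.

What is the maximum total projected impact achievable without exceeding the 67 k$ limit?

Filling by ratio: street-tree planting + community garden + after-school tutoring + bridge inspection for 276, with 1 k$ left unused.
Reworking the packing: arts residency + mobile clinic + after-school tutoring uses 66 k$ and improves the total to 299.
Nothing else within 67 k$ beats 299.

299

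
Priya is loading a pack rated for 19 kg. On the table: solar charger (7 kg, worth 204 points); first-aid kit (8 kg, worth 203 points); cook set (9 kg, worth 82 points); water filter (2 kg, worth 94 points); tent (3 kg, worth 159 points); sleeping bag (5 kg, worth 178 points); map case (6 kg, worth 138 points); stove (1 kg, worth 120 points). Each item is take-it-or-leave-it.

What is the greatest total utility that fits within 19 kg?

Ranking by ratio (utility/kg): stove 120.00, tent 53.00, water filter 47.00, sleeping bag 35.60.
The ratio ordering already packs tightly: solar charger + water filter + tent + sleeping bag + stove, 18 kg, 755.
Runner-up first-aid kit + water filter + tent + sleeping bag + stove tops out at 754.

755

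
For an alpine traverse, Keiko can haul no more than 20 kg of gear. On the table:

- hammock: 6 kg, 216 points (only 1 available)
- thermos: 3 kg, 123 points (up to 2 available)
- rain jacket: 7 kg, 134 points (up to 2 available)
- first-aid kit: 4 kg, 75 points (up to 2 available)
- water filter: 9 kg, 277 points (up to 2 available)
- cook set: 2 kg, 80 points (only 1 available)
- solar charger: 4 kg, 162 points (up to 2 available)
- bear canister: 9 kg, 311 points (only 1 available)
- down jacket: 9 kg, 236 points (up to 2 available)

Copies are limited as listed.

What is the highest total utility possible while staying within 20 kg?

786

Density check — thermos 41.00, solar charger 40.50, cook set 40.00, hammock 36.00 are the best per kg.
Greedy by ratio would take 2×thermos + first-aid kit + cook set + 2×solar charger: 20 kg used, total 725.
The 6 kg tied up in first-aid kit and cook set is better spent on hammock — total rises to 786 (20 kg).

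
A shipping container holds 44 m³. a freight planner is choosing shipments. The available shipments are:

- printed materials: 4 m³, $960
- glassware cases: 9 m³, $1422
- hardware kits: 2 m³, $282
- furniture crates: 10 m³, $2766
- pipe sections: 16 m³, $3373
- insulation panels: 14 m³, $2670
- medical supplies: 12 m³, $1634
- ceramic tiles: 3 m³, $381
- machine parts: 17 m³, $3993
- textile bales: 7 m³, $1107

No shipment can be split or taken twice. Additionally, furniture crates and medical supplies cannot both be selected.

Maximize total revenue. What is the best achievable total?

10132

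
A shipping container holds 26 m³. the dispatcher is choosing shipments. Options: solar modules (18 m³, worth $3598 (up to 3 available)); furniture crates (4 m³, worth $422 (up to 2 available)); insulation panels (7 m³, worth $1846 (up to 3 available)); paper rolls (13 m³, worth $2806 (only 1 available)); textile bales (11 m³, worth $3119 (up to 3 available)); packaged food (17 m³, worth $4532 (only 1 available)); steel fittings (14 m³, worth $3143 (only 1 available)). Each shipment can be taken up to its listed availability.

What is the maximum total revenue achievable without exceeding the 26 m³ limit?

By revenue per m³: textile bales 283.55, packaged food 266.59, insulation panels 263.71 lead.
Greedy by ratio would take furniture crates + 2×textile bales: 26 m³ used, total 6660.
Dropping furniture crates and textile bales frees 15 m³; slotting in 2×insulation panels (14 m³) lifts the total to 6811 at 25 m³.
Nothing else within 26 m³ beats 6811.

6811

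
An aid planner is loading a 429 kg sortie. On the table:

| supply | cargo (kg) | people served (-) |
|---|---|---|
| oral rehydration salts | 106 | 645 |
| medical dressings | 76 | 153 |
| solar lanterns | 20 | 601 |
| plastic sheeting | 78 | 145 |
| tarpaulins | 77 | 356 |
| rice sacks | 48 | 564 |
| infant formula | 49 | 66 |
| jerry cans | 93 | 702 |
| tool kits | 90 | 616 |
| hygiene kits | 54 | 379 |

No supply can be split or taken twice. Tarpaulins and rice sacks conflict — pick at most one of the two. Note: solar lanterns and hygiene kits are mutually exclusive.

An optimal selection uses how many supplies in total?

6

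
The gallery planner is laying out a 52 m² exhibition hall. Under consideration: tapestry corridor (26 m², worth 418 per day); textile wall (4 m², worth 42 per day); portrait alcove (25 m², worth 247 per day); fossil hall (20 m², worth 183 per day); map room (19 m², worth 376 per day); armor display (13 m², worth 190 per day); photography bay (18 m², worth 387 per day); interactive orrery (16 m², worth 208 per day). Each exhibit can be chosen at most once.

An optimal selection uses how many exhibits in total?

Optimal total is 953.
For example map room + armor display + photography bay achieves it, using 50 m².
Every optimal selection uses 3 exhibits.

3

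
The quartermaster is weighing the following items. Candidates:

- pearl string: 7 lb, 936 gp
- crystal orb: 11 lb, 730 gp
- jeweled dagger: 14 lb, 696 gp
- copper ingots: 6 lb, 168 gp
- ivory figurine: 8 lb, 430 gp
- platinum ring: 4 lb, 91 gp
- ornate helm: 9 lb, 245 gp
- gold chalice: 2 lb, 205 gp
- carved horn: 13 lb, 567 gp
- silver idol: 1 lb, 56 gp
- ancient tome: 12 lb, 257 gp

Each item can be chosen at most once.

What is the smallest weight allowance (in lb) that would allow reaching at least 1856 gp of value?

Minimise lb subject to total value ≥ 1856.
Taking pearl string + crystal orb + gold chalice gives 1871 (≥ 1856) for 20 lb.
Any bundle with less than 20 lb falls short of 1856.

20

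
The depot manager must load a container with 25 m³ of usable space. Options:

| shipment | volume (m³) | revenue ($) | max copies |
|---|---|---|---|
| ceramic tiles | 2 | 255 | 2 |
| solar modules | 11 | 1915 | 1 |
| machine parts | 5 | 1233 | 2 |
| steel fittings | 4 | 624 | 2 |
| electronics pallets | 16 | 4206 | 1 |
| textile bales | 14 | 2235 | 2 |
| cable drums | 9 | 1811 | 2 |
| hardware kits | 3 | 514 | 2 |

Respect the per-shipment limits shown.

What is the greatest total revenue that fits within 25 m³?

6063

The ratio heuristic lands on machine parts + electronics pallets + hardware kits (5953) but leaves 1 m³ idle.
Replace hardware kits with steel fittings: the trade gains 110 net, giving 6063 at 25 m³.
Every other selection either busts 25 m³ or exceeds an availability limit or fails to beat 6063.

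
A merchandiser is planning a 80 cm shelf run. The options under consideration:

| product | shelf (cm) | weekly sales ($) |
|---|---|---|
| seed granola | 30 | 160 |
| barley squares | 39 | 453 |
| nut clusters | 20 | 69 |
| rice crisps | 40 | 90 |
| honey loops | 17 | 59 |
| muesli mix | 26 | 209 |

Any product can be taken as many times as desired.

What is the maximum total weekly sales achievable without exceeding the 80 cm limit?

By weekly sales per cm: barley squares 11.62, muesli mix 8.04, seed granola 5.33 lead.
2×barley squares uses 78 of the 80 cm and totals 906.
That's the maximum — no swap from here does better than 906.

906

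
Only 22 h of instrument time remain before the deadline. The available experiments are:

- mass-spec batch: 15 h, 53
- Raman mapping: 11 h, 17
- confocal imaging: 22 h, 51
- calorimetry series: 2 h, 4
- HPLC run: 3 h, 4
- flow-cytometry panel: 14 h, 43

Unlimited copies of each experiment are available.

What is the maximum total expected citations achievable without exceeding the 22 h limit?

By expected citations per h: mass-spec batch 3.53, flow-cytometry panel 3.07, confocal imaging 2.32, calorimetry series 2.00 lead.
The ratio ordering already packs tightly: mass-spec batch + 3×calorimetry series, 21 h, 65.
That's the maximum — no swap from here does better than 65.

65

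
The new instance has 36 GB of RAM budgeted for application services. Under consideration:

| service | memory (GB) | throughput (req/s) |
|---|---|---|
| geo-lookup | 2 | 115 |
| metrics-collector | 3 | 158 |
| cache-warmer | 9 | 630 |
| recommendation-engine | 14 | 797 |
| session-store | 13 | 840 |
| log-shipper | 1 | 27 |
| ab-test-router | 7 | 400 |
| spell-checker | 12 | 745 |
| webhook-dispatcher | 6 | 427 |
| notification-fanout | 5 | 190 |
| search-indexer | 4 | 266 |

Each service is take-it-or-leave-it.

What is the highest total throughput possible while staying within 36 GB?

Density check — webhook-dispatcher 71.17, cache-warmer 70.00, search-indexer 66.50, session-store 64.62 are the best per GB.
A density-first pass picks geo-lookup + cache-warmer + session-store + log-shipper + webhook-dispatcher + search-indexer — 2305 at 35 GB.
Dropping geo-lookup frees 2 GB; slotting in metrics-collector (3 GB) lifts the total to 2348 at 36 GB.

2348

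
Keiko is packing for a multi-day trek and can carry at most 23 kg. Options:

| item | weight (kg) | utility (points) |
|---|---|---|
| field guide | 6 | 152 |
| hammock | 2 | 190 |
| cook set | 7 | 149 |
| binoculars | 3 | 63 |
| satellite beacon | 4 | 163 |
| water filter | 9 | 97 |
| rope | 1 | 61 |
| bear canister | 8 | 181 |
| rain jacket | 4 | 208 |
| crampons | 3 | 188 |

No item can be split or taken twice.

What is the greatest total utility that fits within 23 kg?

1025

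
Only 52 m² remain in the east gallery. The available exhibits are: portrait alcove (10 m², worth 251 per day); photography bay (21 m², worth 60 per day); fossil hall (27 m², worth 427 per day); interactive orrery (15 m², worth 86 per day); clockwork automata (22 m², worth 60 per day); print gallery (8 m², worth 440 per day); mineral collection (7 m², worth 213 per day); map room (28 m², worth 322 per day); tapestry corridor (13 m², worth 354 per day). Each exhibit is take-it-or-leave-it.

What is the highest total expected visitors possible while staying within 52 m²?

1331

The ratio heuristic lands on portrait alcove + print gallery + mineral collection + tapestry corridor (1258) but leaves 14 m² idle.
Replace tapestry corridor with fossil hall: the trade gains 73 net, giving 1331 at 52 m².
Runner-up portrait alcove + print gallery + mineral collection + tapestry corridor tops out at 1258.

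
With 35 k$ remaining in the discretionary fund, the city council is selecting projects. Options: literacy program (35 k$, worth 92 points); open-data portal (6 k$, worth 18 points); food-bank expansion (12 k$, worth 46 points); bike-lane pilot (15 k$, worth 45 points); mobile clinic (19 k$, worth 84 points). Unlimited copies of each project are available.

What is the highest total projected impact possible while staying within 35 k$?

Best packing: food-bank expansion + mobile clinic — 31 k$, 130 total.
Every other selection either busts 35 k$ or fails to beat 130.

130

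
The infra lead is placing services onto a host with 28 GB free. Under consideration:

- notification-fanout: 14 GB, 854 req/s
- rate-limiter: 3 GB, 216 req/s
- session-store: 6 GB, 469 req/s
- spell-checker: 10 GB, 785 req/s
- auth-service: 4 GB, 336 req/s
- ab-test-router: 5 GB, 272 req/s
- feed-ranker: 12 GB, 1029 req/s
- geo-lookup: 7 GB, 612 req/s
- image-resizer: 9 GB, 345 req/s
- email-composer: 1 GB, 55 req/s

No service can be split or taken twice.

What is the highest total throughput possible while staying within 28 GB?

2326

Filling by ratio: rate-limiter + auth-service + feed-ranker + geo-lookup + email-composer for 2248, with 1 GB left unused.
Dropping auth-service and email-composer frees 5 GB; slotting in session-store (6 GB) lifts the total to 2326 at 28 GB.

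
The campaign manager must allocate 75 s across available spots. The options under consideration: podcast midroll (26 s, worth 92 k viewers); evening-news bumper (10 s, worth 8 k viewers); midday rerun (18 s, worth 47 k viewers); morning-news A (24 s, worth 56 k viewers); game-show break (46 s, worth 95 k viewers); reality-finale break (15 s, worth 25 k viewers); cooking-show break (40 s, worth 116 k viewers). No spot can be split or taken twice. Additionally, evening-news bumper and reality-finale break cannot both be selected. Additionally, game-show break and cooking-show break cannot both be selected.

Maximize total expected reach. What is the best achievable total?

208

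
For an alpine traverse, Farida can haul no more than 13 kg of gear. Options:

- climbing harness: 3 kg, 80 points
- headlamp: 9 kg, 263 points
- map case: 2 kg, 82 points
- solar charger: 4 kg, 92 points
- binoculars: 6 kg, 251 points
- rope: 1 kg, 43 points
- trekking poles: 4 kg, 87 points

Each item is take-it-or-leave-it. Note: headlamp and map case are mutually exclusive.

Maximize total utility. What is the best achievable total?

468

Density check — rope 43.00, binoculars 41.83, map case 41.00, headlamp 29.22 are the best per kg.
A density-first pass picks climbing harness + map case + binoculars + rope — 456 at 12 kg.
Replace climbing harness with solar charger: the trade gains 12 net, giving 468 at 13 kg.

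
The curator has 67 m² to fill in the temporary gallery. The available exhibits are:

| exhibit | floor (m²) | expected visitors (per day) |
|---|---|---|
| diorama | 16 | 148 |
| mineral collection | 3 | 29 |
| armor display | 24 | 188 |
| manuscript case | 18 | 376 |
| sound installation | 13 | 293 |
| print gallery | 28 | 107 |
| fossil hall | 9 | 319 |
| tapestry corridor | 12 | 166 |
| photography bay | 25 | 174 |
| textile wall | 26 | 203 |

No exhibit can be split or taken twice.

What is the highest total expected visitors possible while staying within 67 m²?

By expected visitors per m²: fossil hall 35.44, sound installation 22.54, manuscript case 20.89, tapestry corridor 13.83 lead.
The ratio heuristic lands on mineral collection + manuscript case + sound installation + fossil hall + tapestry corridor (1183) but leaves 12 m² idle.
Dropping tapestry corridor frees 12 m²; slotting in armor display (24 m²) lifts the total to 1205 at 67 m².
An exhaustive check of the 1024 subsets confirms 1205.

1205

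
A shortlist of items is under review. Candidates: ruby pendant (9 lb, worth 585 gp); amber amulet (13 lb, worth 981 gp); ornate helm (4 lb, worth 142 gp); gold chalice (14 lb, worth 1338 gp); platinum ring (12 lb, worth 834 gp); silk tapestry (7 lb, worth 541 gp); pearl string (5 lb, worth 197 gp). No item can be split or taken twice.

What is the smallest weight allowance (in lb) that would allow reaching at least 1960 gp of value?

Minimise lb subject to total value ≥ 1960.
ornate helm + gold chalice + silk tapestry: 2021 value at 25 lb.
No combination under 25 lb hits 1960.

25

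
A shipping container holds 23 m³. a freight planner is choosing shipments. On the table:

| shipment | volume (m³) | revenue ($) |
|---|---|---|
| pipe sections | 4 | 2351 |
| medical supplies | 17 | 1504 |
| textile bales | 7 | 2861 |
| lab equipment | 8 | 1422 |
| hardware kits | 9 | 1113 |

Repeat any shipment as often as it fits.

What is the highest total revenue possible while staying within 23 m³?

12265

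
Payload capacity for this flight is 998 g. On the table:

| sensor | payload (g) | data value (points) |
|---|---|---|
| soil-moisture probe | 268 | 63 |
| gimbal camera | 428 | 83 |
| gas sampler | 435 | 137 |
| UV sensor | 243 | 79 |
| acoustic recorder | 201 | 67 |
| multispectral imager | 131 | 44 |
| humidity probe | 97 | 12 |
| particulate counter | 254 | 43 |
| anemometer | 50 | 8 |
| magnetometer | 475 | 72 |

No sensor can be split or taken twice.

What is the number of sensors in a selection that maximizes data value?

Best achievable data value is 295.
gas sampler + UV sensor + acoustic recorder + humidity probe hits 295 at 976 g.
Every optimal selection uses 4 sensors.

4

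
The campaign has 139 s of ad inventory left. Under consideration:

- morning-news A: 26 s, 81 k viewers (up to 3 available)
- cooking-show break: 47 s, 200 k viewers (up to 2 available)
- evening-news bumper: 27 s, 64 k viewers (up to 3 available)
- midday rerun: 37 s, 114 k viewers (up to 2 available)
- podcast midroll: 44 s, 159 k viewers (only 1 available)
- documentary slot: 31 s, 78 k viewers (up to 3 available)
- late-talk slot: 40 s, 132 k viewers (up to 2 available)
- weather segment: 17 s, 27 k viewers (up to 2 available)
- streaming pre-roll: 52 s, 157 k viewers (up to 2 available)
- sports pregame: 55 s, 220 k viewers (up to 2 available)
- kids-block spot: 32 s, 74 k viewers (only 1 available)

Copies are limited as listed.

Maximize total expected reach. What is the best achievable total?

559

Density check — cooking-show break 4.26, sports pregame 4.00, podcast midroll 3.61 are the best per s.
2×cooking-show break + podcast midroll uses 138 of the 139 s and totals 559.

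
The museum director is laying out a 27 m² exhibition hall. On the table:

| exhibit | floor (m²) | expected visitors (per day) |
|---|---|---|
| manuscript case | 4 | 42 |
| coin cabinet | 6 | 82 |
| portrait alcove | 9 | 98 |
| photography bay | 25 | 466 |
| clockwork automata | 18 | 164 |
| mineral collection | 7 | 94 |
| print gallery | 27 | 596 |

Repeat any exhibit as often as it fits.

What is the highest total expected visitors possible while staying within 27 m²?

596

Best packing: print gallery — 27 m², 596 total.
No other feasible combination exceeds 596.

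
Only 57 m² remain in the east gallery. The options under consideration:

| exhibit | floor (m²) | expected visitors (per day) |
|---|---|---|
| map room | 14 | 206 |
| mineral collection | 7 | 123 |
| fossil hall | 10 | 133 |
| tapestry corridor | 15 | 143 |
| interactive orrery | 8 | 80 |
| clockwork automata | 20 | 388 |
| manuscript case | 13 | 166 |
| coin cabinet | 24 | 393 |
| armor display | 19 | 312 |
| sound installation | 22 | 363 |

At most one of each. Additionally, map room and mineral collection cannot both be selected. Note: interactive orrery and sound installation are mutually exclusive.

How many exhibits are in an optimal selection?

3

The maximum expected visitors within 57 m² is 957.
For example map room + clockwork automata + sound installation achieves it, using 56 m².
Any selection reaching 957 contains exactly 3 exhibits.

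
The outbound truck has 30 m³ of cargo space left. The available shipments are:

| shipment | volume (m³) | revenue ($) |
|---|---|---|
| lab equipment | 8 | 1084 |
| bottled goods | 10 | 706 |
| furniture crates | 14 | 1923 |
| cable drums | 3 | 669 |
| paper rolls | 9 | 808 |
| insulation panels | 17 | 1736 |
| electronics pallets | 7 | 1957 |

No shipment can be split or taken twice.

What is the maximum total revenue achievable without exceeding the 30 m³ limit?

The ratio heuristic lands on furniture crates + cable drums + electronics pallets (4549) but leaves 6 m³ idle.
The 3 m³ tied up in cable drums is better spent on lab equipment — total rises to 4964 (29 m³).

4964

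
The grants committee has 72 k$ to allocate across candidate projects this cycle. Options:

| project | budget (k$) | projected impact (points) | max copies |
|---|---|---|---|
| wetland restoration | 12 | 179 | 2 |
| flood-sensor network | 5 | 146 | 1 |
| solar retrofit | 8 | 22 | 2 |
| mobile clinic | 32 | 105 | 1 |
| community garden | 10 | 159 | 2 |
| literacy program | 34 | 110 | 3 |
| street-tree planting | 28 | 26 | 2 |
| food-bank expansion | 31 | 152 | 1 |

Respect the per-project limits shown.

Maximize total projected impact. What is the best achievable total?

866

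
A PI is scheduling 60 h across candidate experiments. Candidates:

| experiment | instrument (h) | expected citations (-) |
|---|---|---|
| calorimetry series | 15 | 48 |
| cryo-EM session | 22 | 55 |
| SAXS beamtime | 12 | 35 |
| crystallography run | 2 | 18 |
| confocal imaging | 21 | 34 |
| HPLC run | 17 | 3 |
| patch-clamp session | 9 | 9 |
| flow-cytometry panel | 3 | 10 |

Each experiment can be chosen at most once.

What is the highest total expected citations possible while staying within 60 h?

Best packing: calorimetry series + cryo-EM session + SAXS beamtime + crystallography run + flow-cytometry panel — 54 h, 166 total.
The closest alternative, calorimetry series + cryo-EM session + SAXS beamtime + crystallography run + patch-clamp session, reaches only 165.

166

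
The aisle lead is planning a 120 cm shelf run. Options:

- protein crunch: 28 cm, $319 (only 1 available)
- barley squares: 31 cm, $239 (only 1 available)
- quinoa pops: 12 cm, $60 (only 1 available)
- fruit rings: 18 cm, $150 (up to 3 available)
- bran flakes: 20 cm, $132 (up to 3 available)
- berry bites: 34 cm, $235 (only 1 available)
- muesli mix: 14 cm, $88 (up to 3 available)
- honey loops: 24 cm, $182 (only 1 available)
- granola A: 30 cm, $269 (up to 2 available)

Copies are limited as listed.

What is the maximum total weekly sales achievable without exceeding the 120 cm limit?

1096

A density-first pass picks protein crunch + fruit rings + muesli mix + 2×granola A — 1095 at 120 cm.
Dropping fruit rings and muesli mix frees 32 cm; slotting in barley squares (31 cm) lifts the total to 1096 at 119 cm.
No other feasible combination exceeds 1096.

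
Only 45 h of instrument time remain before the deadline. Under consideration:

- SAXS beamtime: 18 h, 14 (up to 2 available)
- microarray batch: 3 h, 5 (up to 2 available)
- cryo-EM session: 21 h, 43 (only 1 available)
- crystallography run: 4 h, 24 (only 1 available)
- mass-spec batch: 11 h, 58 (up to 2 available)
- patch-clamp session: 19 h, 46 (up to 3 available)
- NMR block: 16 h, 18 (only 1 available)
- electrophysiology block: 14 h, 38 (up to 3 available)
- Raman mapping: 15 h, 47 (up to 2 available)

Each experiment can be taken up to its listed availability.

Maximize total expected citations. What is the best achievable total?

192

Density check — crystallography run 6.00, mass-spec batch 5.27, Raman mapping 3.13, electrophysiology block 2.71 are the best per h.
Microarray batch + crystallography run + 2×mass-spec batch + Raman mapping uses 44 of the 45 h and totals 192.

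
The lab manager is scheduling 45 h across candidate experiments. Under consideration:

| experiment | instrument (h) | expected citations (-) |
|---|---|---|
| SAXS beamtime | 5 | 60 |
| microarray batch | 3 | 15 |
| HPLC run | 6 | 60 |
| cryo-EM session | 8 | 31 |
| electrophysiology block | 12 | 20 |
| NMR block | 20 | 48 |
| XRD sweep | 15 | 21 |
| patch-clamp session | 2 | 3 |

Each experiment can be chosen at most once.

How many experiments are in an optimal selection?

6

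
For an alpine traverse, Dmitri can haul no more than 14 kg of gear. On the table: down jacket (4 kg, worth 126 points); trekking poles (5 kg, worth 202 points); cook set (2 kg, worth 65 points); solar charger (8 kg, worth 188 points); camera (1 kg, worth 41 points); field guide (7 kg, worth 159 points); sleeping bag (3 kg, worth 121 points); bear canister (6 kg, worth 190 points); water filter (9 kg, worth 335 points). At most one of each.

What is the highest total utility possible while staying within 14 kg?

A density-first pass picks trekking poles + cook set + camera + sleeping bag — 429 at 11 kg.
Replace cook set and camera and sleeping bag with water filter: the trade gains 108 net, giving 537 at 14 kg.

537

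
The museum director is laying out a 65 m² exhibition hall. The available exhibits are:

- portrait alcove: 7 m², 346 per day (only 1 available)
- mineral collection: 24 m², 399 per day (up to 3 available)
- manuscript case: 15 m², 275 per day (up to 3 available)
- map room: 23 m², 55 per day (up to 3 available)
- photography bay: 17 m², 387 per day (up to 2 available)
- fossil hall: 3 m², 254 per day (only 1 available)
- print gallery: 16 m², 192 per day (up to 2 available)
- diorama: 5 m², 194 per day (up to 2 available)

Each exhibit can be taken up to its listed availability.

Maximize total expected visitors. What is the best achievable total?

Taking the top-ratio exhibits first gives portrait alcove + 2×photography bay + fossil hall + 2×diorama for 1762 (54 m²).
Dropping diorama frees 5 m²; slotting in manuscript case (15 m²) lifts the total to 1843 at 64 m².
Nothing else within 65 m² beats 1843.

1843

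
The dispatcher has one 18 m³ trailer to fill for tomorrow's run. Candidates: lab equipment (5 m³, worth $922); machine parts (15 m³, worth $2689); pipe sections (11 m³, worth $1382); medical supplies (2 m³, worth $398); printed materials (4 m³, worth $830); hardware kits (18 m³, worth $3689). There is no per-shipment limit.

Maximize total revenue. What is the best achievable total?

3718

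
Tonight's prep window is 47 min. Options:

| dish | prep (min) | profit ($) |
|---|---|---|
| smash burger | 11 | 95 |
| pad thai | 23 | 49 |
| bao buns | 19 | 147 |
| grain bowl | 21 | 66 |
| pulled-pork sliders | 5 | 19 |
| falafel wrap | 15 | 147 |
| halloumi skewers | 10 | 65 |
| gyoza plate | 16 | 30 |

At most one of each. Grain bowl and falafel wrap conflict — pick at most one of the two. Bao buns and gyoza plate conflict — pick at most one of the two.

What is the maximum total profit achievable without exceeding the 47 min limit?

Ranking by ratio (profit/min): falafel wrap 9.80, smash burger 8.64, bao buns 7.74, halloumi skewers 6.50.
Smash burger + bao buns + falafel wrap uses 45 of the 47 min and totals 389.

389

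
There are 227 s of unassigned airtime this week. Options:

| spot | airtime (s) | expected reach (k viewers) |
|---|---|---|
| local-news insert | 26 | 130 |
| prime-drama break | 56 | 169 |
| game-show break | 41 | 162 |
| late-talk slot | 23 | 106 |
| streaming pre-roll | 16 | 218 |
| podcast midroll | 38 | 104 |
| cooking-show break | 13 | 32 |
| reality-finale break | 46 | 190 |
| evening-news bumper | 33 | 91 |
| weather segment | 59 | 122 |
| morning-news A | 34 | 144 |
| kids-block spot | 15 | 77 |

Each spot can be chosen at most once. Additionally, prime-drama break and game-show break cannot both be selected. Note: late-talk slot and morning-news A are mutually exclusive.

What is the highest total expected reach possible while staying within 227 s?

1044

By expected reach per s: streaming pre-roll 13.62, kids-block spot 5.13, local-news insert 5.00, late-talk slot 4.61 lead.
Local-news insert + game-show break + streaming pre-roll + cooking-show break + reality-finale break + evening-news bumper + morning-news A + kids-block spot uses 224 of the 227 s and totals 1044.
No other feasible combination exceeds 1044.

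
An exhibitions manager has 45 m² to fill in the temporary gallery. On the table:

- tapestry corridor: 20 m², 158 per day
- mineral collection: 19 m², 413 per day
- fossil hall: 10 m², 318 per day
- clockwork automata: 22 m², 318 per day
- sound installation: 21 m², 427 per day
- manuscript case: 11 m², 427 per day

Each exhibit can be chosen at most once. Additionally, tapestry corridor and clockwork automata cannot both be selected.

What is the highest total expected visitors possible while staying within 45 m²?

Greedy by ratio would take mineral collection + fossil hall + manuscript case: 40 m² used, total 1158.
Dropping mineral collection frees 19 m²; slotting in sound installation (21 m²) lifts the total to 1172 at 42 m².

1172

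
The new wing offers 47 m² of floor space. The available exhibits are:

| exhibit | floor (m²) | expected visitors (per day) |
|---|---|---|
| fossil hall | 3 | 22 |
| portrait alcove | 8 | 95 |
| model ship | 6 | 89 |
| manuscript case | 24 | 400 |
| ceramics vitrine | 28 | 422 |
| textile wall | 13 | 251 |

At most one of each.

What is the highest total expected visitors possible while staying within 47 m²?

762

Best packing: fossil hall + model ship + manuscript case + textile wall — 46 m², 762 total.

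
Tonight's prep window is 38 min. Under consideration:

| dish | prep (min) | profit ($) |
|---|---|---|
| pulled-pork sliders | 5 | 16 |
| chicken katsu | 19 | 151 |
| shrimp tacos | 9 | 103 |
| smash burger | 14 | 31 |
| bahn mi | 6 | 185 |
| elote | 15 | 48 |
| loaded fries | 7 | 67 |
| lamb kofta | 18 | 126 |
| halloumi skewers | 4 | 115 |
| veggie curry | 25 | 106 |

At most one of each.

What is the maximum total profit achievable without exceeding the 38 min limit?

554

Density check — bahn mi 30.83, halloumi skewers 28.75, shrimp tacos 11.44, loaded fries 9.57 are the best per min.
Filling by ratio: pulled-pork sliders + shrimp tacos + bahn mi + loaded fries + halloumi skewers for 486, with 7 min left unused.
Dropping pulled-pork sliders and loaded fries frees 12 min; slotting in chicken katsu (19 min) lifts the total to 554 at 38 min.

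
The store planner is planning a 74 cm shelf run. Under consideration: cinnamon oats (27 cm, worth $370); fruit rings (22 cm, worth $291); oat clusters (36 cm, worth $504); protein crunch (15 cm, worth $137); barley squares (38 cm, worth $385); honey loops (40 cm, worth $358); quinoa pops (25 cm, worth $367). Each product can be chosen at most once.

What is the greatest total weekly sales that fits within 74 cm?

1028

By weekly sales per cm: quinoa pops 14.68, oat clusters 14.00, cinnamon oats 13.70 lead.
Taking the top-ratio products first gives oat clusters + quinoa pops for 871 (61 cm).
Replace oat clusters with cinnamon oats + fruit rings: the trade gains 157 net, giving 1028 at 74 cm.
The closest alternative, fruit rings + oat clusters + protein crunch, reaches only 932.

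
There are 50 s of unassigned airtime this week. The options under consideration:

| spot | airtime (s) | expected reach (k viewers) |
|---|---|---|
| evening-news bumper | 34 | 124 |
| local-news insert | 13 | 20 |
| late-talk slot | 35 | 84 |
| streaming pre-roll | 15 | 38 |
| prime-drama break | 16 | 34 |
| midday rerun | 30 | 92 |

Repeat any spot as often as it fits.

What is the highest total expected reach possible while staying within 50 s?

162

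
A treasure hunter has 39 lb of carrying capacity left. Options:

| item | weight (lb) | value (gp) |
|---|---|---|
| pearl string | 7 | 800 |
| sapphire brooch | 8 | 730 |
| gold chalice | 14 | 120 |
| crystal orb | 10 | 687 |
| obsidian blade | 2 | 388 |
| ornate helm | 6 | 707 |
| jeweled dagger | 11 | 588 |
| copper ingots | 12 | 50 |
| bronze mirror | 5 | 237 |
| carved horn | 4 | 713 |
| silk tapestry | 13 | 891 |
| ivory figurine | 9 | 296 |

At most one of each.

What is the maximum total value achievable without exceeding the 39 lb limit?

Ranking by ratio (value/lb): obsidian blade 194.00, carved horn 178.25, ornate helm 117.83, pearl string 114.29.
Taking pearl string + sapphire brooch + crystal orb + obsidian blade + ornate helm + carved horn: 37 lb used, 4025 in value.
An exhaustive check of the 4096 subsets confirms 4025.

4025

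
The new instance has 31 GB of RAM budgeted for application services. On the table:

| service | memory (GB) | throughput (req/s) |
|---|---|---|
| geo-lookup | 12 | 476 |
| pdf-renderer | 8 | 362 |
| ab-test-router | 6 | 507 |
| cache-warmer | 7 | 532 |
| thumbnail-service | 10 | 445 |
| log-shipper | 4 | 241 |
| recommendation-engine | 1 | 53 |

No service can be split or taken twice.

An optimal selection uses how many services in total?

4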